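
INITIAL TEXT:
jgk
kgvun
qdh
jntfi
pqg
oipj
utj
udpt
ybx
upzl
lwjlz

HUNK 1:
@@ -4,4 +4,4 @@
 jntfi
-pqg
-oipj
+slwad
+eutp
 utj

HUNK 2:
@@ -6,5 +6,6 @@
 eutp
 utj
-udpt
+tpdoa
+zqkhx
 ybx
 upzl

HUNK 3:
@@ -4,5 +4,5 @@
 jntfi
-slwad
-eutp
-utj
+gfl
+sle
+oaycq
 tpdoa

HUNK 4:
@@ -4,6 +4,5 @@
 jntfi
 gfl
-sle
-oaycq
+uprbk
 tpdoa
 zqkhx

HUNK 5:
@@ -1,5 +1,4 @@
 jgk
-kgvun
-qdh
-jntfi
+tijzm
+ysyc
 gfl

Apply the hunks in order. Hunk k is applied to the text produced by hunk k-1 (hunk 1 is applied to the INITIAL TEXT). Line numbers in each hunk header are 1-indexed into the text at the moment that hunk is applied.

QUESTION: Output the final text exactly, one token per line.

Answer: jgk
tijzm
ysyc
gfl
uprbk
tpdoa
zqkhx
ybx
upzl
lwjlz

Derivation:
Hunk 1: at line 4 remove [pqg,oipj] add [slwad,eutp] -> 11 lines: jgk kgvun qdh jntfi slwad eutp utj udpt ybx upzl lwjlz
Hunk 2: at line 6 remove [udpt] add [tpdoa,zqkhx] -> 12 lines: jgk kgvun qdh jntfi slwad eutp utj tpdoa zqkhx ybx upzl lwjlz
Hunk 3: at line 4 remove [slwad,eutp,utj] add [gfl,sle,oaycq] -> 12 lines: jgk kgvun qdh jntfi gfl sle oaycq tpdoa zqkhx ybx upzl lwjlz
Hunk 4: at line 4 remove [sle,oaycq] add [uprbk] -> 11 lines: jgk kgvun qdh jntfi gfl uprbk tpdoa zqkhx ybx upzl lwjlz
Hunk 5: at line 1 remove [kgvun,qdh,jntfi] add [tijzm,ysyc] -> 10 lines: jgk tijzm ysyc gfl uprbk tpdoa zqkhx ybx upzl lwjlz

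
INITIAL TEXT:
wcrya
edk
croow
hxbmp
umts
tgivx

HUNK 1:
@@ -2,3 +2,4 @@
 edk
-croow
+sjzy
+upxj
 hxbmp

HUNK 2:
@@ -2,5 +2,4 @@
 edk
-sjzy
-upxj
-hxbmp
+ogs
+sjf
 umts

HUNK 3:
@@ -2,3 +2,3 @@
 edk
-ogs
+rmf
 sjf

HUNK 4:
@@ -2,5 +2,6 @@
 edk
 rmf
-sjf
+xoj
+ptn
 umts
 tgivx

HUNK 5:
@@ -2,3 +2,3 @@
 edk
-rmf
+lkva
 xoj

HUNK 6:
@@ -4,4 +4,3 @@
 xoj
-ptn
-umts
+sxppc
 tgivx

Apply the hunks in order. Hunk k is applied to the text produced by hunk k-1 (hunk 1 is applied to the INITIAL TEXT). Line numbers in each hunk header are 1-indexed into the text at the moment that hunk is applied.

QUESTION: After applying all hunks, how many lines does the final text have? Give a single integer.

Hunk 1: at line 2 remove [croow] add [sjzy,upxj] -> 7 lines: wcrya edk sjzy upxj hxbmp umts tgivx
Hunk 2: at line 2 remove [sjzy,upxj,hxbmp] add [ogs,sjf] -> 6 lines: wcrya edk ogs sjf umts tgivx
Hunk 3: at line 2 remove [ogs] add [rmf] -> 6 lines: wcrya edk rmf sjf umts tgivx
Hunk 4: at line 2 remove [sjf] add [xoj,ptn] -> 7 lines: wcrya edk rmf xoj ptn umts tgivx
Hunk 5: at line 2 remove [rmf] add [lkva] -> 7 lines: wcrya edk lkva xoj ptn umts tgivx
Hunk 6: at line 4 remove [ptn,umts] add [sxppc] -> 6 lines: wcrya edk lkva xoj sxppc tgivx
Final line count: 6

Answer: 6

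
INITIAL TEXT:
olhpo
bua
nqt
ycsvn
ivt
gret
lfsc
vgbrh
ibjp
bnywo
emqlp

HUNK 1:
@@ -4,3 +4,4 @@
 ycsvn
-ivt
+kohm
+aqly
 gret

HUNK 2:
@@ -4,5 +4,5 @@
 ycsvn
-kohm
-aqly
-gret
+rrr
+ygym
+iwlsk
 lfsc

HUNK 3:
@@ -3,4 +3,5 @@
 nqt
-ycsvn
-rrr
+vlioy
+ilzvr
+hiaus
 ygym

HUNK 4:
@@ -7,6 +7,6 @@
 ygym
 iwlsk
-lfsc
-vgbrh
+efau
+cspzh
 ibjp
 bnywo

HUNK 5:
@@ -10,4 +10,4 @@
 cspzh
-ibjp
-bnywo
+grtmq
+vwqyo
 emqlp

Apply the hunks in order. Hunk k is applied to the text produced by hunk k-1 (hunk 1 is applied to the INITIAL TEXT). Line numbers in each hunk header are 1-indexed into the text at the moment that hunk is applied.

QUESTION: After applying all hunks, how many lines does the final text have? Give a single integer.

Answer: 13

Derivation:
Hunk 1: at line 4 remove [ivt] add [kohm,aqly] -> 12 lines: olhpo bua nqt ycsvn kohm aqly gret lfsc vgbrh ibjp bnywo emqlp
Hunk 2: at line 4 remove [kohm,aqly,gret] add [rrr,ygym,iwlsk] -> 12 lines: olhpo bua nqt ycsvn rrr ygym iwlsk lfsc vgbrh ibjp bnywo emqlp
Hunk 3: at line 3 remove [ycsvn,rrr] add [vlioy,ilzvr,hiaus] -> 13 lines: olhpo bua nqt vlioy ilzvr hiaus ygym iwlsk lfsc vgbrh ibjp bnywo emqlp
Hunk 4: at line 7 remove [lfsc,vgbrh] add [efau,cspzh] -> 13 lines: olhpo bua nqt vlioy ilzvr hiaus ygym iwlsk efau cspzh ibjp bnywo emqlp
Hunk 5: at line 10 remove [ibjp,bnywo] add [grtmq,vwqyo] -> 13 lines: olhpo bua nqt vlioy ilzvr hiaus ygym iwlsk efau cspzh grtmq vwqyo emqlp
Final line count: 13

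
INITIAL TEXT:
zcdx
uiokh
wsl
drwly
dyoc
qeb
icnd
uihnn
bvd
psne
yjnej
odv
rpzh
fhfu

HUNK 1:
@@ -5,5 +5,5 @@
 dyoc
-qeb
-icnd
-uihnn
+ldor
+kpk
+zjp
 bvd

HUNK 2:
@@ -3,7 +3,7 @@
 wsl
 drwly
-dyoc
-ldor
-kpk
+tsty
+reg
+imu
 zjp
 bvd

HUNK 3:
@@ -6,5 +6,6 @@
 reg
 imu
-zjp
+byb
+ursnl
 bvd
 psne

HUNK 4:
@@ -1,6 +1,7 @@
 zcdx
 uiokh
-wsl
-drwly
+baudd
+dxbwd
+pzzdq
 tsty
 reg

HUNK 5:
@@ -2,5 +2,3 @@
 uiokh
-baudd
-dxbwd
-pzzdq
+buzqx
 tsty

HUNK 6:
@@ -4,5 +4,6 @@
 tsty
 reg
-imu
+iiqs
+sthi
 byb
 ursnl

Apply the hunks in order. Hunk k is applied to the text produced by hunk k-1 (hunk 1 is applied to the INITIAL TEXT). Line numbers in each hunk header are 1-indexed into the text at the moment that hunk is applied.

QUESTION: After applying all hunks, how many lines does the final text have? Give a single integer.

Answer: 15

Derivation:
Hunk 1: at line 5 remove [qeb,icnd,uihnn] add [ldor,kpk,zjp] -> 14 lines: zcdx uiokh wsl drwly dyoc ldor kpk zjp bvd psne yjnej odv rpzh fhfu
Hunk 2: at line 3 remove [dyoc,ldor,kpk] add [tsty,reg,imu] -> 14 lines: zcdx uiokh wsl drwly tsty reg imu zjp bvd psne yjnej odv rpzh fhfu
Hunk 3: at line 6 remove [zjp] add [byb,ursnl] -> 15 lines: zcdx uiokh wsl drwly tsty reg imu byb ursnl bvd psne yjnej odv rpzh fhfu
Hunk 4: at line 1 remove [wsl,drwly] add [baudd,dxbwd,pzzdq] -> 16 lines: zcdx uiokh baudd dxbwd pzzdq tsty reg imu byb ursnl bvd psne yjnej odv rpzh fhfu
Hunk 5: at line 2 remove [baudd,dxbwd,pzzdq] add [buzqx] -> 14 lines: zcdx uiokh buzqx tsty reg imu byb ursnl bvd psne yjnej odv rpzh fhfu
Hunk 6: at line 4 remove [imu] add [iiqs,sthi] -> 15 lines: zcdx uiokh buzqx tsty reg iiqs sthi byb ursnl bvd psne yjnej odv rpzh fhfu
Final line count: 15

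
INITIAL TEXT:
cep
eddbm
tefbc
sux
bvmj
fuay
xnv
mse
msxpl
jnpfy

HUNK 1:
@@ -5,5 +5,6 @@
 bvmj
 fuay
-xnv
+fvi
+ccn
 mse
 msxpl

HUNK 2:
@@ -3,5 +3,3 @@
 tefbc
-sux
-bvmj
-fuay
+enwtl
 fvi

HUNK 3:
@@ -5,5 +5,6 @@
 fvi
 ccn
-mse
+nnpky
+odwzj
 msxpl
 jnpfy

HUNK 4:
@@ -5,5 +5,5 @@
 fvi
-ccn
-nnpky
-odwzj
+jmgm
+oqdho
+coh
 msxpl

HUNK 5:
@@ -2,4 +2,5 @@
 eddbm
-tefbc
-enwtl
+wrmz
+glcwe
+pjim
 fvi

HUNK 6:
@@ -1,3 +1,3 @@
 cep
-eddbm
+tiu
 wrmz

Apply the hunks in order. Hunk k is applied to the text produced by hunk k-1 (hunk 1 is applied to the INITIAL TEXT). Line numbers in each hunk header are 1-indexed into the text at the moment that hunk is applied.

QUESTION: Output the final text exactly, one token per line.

Answer: cep
tiu
wrmz
glcwe
pjim
fvi
jmgm
oqdho
coh
msxpl
jnpfy

Derivation:
Hunk 1: at line 5 remove [xnv] add [fvi,ccn] -> 11 lines: cep eddbm tefbc sux bvmj fuay fvi ccn mse msxpl jnpfy
Hunk 2: at line 3 remove [sux,bvmj,fuay] add [enwtl] -> 9 lines: cep eddbm tefbc enwtl fvi ccn mse msxpl jnpfy
Hunk 3: at line 5 remove [mse] add [nnpky,odwzj] -> 10 lines: cep eddbm tefbc enwtl fvi ccn nnpky odwzj msxpl jnpfy
Hunk 4: at line 5 remove [ccn,nnpky,odwzj] add [jmgm,oqdho,coh] -> 10 lines: cep eddbm tefbc enwtl fvi jmgm oqdho coh msxpl jnpfy
Hunk 5: at line 2 remove [tefbc,enwtl] add [wrmz,glcwe,pjim] -> 11 lines: cep eddbm wrmz glcwe pjim fvi jmgm oqdho coh msxpl jnpfy
Hunk 6: at line 1 remove [eddbm] add [tiu] -> 11 lines: cep tiu wrmz glcwe pjim fvi jmgm oqdho coh msxpl jnpfy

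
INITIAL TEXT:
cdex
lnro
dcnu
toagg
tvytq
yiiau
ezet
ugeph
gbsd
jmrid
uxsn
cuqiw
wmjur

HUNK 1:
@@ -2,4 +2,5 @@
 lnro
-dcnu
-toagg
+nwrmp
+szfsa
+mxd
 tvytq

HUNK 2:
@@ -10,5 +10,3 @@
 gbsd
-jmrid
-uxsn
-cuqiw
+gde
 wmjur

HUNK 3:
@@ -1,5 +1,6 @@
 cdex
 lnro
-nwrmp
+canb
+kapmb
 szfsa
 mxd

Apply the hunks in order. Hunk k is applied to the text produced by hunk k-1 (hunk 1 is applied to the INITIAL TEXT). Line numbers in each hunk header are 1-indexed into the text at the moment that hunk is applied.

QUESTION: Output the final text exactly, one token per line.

Answer: cdex
lnro
canb
kapmb
szfsa
mxd
tvytq
yiiau
ezet
ugeph
gbsd
gde
wmjur

Derivation:
Hunk 1: at line 2 remove [dcnu,toagg] add [nwrmp,szfsa,mxd] -> 14 lines: cdex lnro nwrmp szfsa mxd tvytq yiiau ezet ugeph gbsd jmrid uxsn cuqiw wmjur
Hunk 2: at line 10 remove [jmrid,uxsn,cuqiw] add [gde] -> 12 lines: cdex lnro nwrmp szfsa mxd tvytq yiiau ezet ugeph gbsd gde wmjur
Hunk 3: at line 1 remove [nwrmp] add [canb,kapmb] -> 13 lines: cdex lnro canb kapmb szfsa mxd tvytq yiiau ezet ugeph gbsd gde wmjur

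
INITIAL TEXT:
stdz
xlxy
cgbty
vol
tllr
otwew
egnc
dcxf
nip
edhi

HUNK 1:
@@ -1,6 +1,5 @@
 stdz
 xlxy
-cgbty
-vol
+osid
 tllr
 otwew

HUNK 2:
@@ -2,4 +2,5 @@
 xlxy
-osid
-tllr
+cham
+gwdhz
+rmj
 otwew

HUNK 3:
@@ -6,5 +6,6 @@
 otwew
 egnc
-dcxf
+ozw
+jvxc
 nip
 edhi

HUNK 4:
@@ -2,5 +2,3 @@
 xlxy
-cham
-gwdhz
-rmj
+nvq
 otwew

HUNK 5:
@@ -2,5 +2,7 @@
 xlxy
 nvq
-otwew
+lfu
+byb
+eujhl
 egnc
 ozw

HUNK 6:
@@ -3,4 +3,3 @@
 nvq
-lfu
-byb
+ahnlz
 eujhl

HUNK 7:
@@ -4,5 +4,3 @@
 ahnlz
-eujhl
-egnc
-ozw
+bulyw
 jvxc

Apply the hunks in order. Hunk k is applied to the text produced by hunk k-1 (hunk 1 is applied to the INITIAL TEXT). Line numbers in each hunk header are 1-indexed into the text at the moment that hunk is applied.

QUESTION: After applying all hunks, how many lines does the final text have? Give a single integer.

Hunk 1: at line 1 remove [cgbty,vol] add [osid] -> 9 lines: stdz xlxy osid tllr otwew egnc dcxf nip edhi
Hunk 2: at line 2 remove [osid,tllr] add [cham,gwdhz,rmj] -> 10 lines: stdz xlxy cham gwdhz rmj otwew egnc dcxf nip edhi
Hunk 3: at line 6 remove [dcxf] add [ozw,jvxc] -> 11 lines: stdz xlxy cham gwdhz rmj otwew egnc ozw jvxc nip edhi
Hunk 4: at line 2 remove [cham,gwdhz,rmj] add [nvq] -> 9 lines: stdz xlxy nvq otwew egnc ozw jvxc nip edhi
Hunk 5: at line 2 remove [otwew] add [lfu,byb,eujhl] -> 11 lines: stdz xlxy nvq lfu byb eujhl egnc ozw jvxc nip edhi
Hunk 6: at line 3 remove [lfu,byb] add [ahnlz] -> 10 lines: stdz xlxy nvq ahnlz eujhl egnc ozw jvxc nip edhi
Hunk 7: at line 4 remove [eujhl,egnc,ozw] add [bulyw] -> 8 lines: stdz xlxy nvq ahnlz bulyw jvxc nip edhi
Final line count: 8

Answer: 8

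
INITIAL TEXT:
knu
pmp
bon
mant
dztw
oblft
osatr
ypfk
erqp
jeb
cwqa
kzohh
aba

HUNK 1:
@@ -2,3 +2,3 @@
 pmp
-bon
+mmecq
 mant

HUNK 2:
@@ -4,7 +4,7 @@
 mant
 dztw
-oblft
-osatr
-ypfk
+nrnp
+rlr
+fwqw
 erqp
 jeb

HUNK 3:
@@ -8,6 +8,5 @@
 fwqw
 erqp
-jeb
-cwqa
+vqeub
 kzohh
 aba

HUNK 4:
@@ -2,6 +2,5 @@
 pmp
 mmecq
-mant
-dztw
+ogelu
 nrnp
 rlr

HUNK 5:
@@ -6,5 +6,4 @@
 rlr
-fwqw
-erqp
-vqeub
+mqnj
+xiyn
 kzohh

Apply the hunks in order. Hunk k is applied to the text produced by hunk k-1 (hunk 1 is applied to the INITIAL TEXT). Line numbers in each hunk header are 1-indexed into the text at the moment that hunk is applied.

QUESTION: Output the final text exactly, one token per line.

Hunk 1: at line 2 remove [bon] add [mmecq] -> 13 lines: knu pmp mmecq mant dztw oblft osatr ypfk erqp jeb cwqa kzohh aba
Hunk 2: at line 4 remove [oblft,osatr,ypfk] add [nrnp,rlr,fwqw] -> 13 lines: knu pmp mmecq mant dztw nrnp rlr fwqw erqp jeb cwqa kzohh aba
Hunk 3: at line 8 remove [jeb,cwqa] add [vqeub] -> 12 lines: knu pmp mmecq mant dztw nrnp rlr fwqw erqp vqeub kzohh aba
Hunk 4: at line 2 remove [mant,dztw] add [ogelu] -> 11 lines: knu pmp mmecq ogelu nrnp rlr fwqw erqp vqeub kzohh aba
Hunk 5: at line 6 remove [fwqw,erqp,vqeub] add [mqnj,xiyn] -> 10 lines: knu pmp mmecq ogelu nrnp rlr mqnj xiyn kzohh aba

Answer: knu
pmp
mmecq
ogelu
nrnp
rlr
mqnj
xiyn
kzohh
aba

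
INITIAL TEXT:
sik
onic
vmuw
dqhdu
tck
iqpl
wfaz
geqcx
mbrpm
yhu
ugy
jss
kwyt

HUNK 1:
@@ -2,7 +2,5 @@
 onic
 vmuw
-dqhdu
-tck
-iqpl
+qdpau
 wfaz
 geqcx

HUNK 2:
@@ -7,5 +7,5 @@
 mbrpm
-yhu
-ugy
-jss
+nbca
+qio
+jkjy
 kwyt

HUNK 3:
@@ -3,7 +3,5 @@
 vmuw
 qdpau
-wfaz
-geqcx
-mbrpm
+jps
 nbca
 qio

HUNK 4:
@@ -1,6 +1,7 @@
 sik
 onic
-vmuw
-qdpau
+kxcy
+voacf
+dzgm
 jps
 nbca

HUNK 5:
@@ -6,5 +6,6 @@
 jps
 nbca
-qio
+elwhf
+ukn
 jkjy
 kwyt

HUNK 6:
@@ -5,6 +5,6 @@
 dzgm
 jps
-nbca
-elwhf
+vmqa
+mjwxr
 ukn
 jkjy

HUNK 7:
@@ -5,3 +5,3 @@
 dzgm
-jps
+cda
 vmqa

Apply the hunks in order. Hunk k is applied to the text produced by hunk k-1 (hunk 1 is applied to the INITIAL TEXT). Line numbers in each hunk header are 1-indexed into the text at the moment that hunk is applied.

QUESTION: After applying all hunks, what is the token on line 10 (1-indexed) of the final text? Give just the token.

Hunk 1: at line 2 remove [dqhdu,tck,iqpl] add [qdpau] -> 11 lines: sik onic vmuw qdpau wfaz geqcx mbrpm yhu ugy jss kwyt
Hunk 2: at line 7 remove [yhu,ugy,jss] add [nbca,qio,jkjy] -> 11 lines: sik onic vmuw qdpau wfaz geqcx mbrpm nbca qio jkjy kwyt
Hunk 3: at line 3 remove [wfaz,geqcx,mbrpm] add [jps] -> 9 lines: sik onic vmuw qdpau jps nbca qio jkjy kwyt
Hunk 4: at line 1 remove [vmuw,qdpau] add [kxcy,voacf,dzgm] -> 10 lines: sik onic kxcy voacf dzgm jps nbca qio jkjy kwyt
Hunk 5: at line 6 remove [qio] add [elwhf,ukn] -> 11 lines: sik onic kxcy voacf dzgm jps nbca elwhf ukn jkjy kwyt
Hunk 6: at line 5 remove [nbca,elwhf] add [vmqa,mjwxr] -> 11 lines: sik onic kxcy voacf dzgm jps vmqa mjwxr ukn jkjy kwyt
Hunk 7: at line 5 remove [jps] add [cda] -> 11 lines: sik onic kxcy voacf dzgm cda vmqa mjwxr ukn jkjy kwyt
Final line 10: jkjy

Answer: jkjy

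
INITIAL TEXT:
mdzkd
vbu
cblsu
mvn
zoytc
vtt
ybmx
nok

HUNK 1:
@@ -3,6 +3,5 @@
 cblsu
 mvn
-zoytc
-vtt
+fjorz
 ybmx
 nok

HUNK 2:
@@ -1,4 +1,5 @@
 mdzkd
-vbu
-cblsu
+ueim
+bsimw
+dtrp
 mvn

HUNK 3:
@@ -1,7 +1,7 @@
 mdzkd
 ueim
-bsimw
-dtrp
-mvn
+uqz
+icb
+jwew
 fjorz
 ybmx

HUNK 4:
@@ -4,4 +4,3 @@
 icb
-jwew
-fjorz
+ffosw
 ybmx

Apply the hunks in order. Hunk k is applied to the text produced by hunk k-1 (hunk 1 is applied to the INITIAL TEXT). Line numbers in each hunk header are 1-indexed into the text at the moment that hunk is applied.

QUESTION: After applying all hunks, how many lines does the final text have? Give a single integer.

Hunk 1: at line 3 remove [zoytc,vtt] add [fjorz] -> 7 lines: mdzkd vbu cblsu mvn fjorz ybmx nok
Hunk 2: at line 1 remove [vbu,cblsu] add [ueim,bsimw,dtrp] -> 8 lines: mdzkd ueim bsimw dtrp mvn fjorz ybmx nok
Hunk 3: at line 1 remove [bsimw,dtrp,mvn] add [uqz,icb,jwew] -> 8 lines: mdzkd ueim uqz icb jwew fjorz ybmx nok
Hunk 4: at line 4 remove [jwew,fjorz] add [ffosw] -> 7 lines: mdzkd ueim uqz icb ffosw ybmx nok
Final line count: 7

Answer: 7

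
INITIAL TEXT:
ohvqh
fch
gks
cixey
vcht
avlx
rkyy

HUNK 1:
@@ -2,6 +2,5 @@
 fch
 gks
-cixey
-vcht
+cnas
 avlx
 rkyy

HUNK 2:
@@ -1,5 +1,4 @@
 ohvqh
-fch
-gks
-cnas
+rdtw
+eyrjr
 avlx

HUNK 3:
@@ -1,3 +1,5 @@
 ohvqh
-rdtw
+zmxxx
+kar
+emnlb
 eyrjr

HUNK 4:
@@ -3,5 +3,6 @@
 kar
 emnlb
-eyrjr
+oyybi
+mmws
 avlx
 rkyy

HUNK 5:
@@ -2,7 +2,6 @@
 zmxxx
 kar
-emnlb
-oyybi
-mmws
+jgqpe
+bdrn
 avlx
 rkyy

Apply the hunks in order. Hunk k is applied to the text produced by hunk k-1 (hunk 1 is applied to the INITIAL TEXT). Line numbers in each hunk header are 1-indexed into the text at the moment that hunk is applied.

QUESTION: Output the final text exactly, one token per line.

Hunk 1: at line 2 remove [cixey,vcht] add [cnas] -> 6 lines: ohvqh fch gks cnas avlx rkyy
Hunk 2: at line 1 remove [fch,gks,cnas] add [rdtw,eyrjr] -> 5 lines: ohvqh rdtw eyrjr avlx rkyy
Hunk 3: at line 1 remove [rdtw] add [zmxxx,kar,emnlb] -> 7 lines: ohvqh zmxxx kar emnlb eyrjr avlx rkyy
Hunk 4: at line 3 remove [eyrjr] add [oyybi,mmws] -> 8 lines: ohvqh zmxxx kar emnlb oyybi mmws avlx rkyy
Hunk 5: at line 2 remove [emnlb,oyybi,mmws] add [jgqpe,bdrn] -> 7 lines: ohvqh zmxxx kar jgqpe bdrn avlx rkyy

Answer: ohvqh
zmxxx
kar
jgqpe
bdrn
avlx
rkyy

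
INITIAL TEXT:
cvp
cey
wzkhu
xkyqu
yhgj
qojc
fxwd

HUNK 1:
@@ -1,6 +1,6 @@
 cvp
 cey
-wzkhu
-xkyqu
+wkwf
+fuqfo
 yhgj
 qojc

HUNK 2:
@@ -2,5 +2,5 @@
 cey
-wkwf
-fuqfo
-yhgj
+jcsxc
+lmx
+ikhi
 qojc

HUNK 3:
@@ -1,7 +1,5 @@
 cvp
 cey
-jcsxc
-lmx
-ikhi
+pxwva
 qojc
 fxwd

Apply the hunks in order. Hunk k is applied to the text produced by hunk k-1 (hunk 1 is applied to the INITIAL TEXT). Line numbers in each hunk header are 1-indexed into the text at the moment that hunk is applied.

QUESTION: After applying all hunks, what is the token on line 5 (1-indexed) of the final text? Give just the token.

Answer: fxwd

Derivation:
Hunk 1: at line 1 remove [wzkhu,xkyqu] add [wkwf,fuqfo] -> 7 lines: cvp cey wkwf fuqfo yhgj qojc fxwd
Hunk 2: at line 2 remove [wkwf,fuqfo,yhgj] add [jcsxc,lmx,ikhi] -> 7 lines: cvp cey jcsxc lmx ikhi qojc fxwd
Hunk 3: at line 1 remove [jcsxc,lmx,ikhi] add [pxwva] -> 5 lines: cvp cey pxwva qojc fxwd
Final line 5: fxwd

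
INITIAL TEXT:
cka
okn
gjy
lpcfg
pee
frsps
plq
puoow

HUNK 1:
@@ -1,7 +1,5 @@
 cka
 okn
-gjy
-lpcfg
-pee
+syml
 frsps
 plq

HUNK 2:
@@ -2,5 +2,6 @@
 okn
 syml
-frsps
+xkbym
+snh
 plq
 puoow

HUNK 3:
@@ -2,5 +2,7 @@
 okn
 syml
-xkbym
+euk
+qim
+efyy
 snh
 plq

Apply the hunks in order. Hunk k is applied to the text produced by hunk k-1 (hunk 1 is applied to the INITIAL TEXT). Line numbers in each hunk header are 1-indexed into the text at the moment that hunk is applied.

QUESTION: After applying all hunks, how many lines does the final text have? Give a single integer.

Hunk 1: at line 1 remove [gjy,lpcfg,pee] add [syml] -> 6 lines: cka okn syml frsps plq puoow
Hunk 2: at line 2 remove [frsps] add [xkbym,snh] -> 7 lines: cka okn syml xkbym snh plq puoow
Hunk 3: at line 2 remove [xkbym] add [euk,qim,efyy] -> 9 lines: cka okn syml euk qim efyy snh plq puoow
Final line count: 9

Answer: 9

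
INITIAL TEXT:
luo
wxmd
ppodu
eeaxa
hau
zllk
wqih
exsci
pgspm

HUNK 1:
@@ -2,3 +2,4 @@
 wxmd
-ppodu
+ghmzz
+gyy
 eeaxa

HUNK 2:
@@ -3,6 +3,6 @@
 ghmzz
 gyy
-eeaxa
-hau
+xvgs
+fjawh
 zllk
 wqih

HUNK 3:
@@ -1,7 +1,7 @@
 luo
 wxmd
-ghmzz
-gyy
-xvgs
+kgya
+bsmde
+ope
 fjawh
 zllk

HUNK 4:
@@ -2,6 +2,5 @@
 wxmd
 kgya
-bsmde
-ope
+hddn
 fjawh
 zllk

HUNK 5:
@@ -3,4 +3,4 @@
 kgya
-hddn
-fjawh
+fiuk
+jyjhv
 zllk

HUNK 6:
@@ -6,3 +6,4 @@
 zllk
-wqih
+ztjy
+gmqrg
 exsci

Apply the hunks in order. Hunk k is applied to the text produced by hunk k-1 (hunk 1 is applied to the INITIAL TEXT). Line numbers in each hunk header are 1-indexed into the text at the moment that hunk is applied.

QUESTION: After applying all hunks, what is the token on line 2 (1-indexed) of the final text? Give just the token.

Answer: wxmd

Derivation:
Hunk 1: at line 2 remove [ppodu] add [ghmzz,gyy] -> 10 lines: luo wxmd ghmzz gyy eeaxa hau zllk wqih exsci pgspm
Hunk 2: at line 3 remove [eeaxa,hau] add [xvgs,fjawh] -> 10 lines: luo wxmd ghmzz gyy xvgs fjawh zllk wqih exsci pgspm
Hunk 3: at line 1 remove [ghmzz,gyy,xvgs] add [kgya,bsmde,ope] -> 10 lines: luo wxmd kgya bsmde ope fjawh zllk wqih exsci pgspm
Hunk 4: at line 2 remove [bsmde,ope] add [hddn] -> 9 lines: luo wxmd kgya hddn fjawh zllk wqih exsci pgspm
Hunk 5: at line 3 remove [hddn,fjawh] add [fiuk,jyjhv] -> 9 lines: luo wxmd kgya fiuk jyjhv zllk wqih exsci pgspm
Hunk 6: at line 6 remove [wqih] add [ztjy,gmqrg] -> 10 lines: luo wxmd kgya fiuk jyjhv zllk ztjy gmqrg exsci pgspm
Final line 2: wxmd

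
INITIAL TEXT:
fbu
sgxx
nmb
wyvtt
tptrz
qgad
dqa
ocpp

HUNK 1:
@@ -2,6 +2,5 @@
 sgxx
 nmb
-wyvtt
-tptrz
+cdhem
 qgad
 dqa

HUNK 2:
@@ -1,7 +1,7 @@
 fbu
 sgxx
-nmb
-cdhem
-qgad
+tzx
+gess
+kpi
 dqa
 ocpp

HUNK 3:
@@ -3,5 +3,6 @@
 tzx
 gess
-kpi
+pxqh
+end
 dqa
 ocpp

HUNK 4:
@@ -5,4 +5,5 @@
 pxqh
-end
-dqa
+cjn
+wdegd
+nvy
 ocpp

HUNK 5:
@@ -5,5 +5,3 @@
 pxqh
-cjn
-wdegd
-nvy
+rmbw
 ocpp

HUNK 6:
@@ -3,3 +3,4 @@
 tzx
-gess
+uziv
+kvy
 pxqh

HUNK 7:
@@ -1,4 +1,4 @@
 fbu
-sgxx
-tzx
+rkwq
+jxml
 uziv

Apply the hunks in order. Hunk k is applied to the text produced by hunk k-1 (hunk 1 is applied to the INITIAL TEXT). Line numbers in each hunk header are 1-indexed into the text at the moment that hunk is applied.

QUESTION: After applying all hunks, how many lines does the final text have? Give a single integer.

Answer: 8

Derivation:
Hunk 1: at line 2 remove [wyvtt,tptrz] add [cdhem] -> 7 lines: fbu sgxx nmb cdhem qgad dqa ocpp
Hunk 2: at line 1 remove [nmb,cdhem,qgad] add [tzx,gess,kpi] -> 7 lines: fbu sgxx tzx gess kpi dqa ocpp
Hunk 3: at line 3 remove [kpi] add [pxqh,end] -> 8 lines: fbu sgxx tzx gess pxqh end dqa ocpp
Hunk 4: at line 5 remove [end,dqa] add [cjn,wdegd,nvy] -> 9 lines: fbu sgxx tzx gess pxqh cjn wdegd nvy ocpp
Hunk 5: at line 5 remove [cjn,wdegd,nvy] add [rmbw] -> 7 lines: fbu sgxx tzx gess pxqh rmbw ocpp
Hunk 6: at line 3 remove [gess] add [uziv,kvy] -> 8 lines: fbu sgxx tzx uziv kvy pxqh rmbw ocpp
Hunk 7: at line 1 remove [sgxx,tzx] add [rkwq,jxml] -> 8 lines: fbu rkwq jxml uziv kvy pxqh rmbw ocpp
Final line count: 8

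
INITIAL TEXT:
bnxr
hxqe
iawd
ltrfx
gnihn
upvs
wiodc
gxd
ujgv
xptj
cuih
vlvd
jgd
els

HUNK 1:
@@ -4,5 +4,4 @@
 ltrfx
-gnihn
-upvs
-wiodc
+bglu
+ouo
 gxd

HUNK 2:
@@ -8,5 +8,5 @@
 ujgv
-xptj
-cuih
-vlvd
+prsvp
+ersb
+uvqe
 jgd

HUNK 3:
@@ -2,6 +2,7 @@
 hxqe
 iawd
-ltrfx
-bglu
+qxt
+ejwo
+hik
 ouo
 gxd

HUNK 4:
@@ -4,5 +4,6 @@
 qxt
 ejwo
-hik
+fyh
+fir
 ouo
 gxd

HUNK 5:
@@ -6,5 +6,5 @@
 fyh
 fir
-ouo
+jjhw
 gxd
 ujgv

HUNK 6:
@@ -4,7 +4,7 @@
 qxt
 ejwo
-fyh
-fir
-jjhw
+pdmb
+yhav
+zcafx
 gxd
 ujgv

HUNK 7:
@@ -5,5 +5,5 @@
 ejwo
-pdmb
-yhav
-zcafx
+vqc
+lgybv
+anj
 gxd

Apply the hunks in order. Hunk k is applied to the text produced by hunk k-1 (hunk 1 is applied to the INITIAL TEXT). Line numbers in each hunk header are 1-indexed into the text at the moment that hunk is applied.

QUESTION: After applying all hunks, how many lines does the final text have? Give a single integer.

Hunk 1: at line 4 remove [gnihn,upvs,wiodc] add [bglu,ouo] -> 13 lines: bnxr hxqe iawd ltrfx bglu ouo gxd ujgv xptj cuih vlvd jgd els
Hunk 2: at line 8 remove [xptj,cuih,vlvd] add [prsvp,ersb,uvqe] -> 13 lines: bnxr hxqe iawd ltrfx bglu ouo gxd ujgv prsvp ersb uvqe jgd els
Hunk 3: at line 2 remove [ltrfx,bglu] add [qxt,ejwo,hik] -> 14 lines: bnxr hxqe iawd qxt ejwo hik ouo gxd ujgv prsvp ersb uvqe jgd els
Hunk 4: at line 4 remove [hik] add [fyh,fir] -> 15 lines: bnxr hxqe iawd qxt ejwo fyh fir ouo gxd ujgv prsvp ersb uvqe jgd els
Hunk 5: at line 6 remove [ouo] add [jjhw] -> 15 lines: bnxr hxqe iawd qxt ejwo fyh fir jjhw gxd ujgv prsvp ersb uvqe jgd els
Hunk 6: at line 4 remove [fyh,fir,jjhw] add [pdmb,yhav,zcafx] -> 15 lines: bnxr hxqe iawd qxt ejwo pdmb yhav zcafx gxd ujgv prsvp ersb uvqe jgd els
Hunk 7: at line 5 remove [pdmb,yhav,zcafx] add [vqc,lgybv,anj] -> 15 lines: bnxr hxqe iawd qxt ejwo vqc lgybv anj gxd ujgv prsvp ersb uvqe jgd els
Final line count: 15

Answer: 15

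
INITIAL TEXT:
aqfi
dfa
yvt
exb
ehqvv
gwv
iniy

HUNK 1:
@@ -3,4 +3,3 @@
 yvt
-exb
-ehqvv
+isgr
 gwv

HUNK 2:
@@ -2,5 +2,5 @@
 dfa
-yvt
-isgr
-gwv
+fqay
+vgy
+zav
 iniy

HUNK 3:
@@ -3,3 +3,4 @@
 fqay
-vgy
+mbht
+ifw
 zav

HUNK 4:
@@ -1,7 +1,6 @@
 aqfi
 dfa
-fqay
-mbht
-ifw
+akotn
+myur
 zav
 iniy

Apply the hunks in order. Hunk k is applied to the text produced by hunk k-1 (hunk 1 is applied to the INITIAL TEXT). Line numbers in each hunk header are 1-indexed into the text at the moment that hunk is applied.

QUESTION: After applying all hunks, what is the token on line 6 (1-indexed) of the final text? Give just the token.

Answer: iniy

Derivation:
Hunk 1: at line 3 remove [exb,ehqvv] add [isgr] -> 6 lines: aqfi dfa yvt isgr gwv iniy
Hunk 2: at line 2 remove [yvt,isgr,gwv] add [fqay,vgy,zav] -> 6 lines: aqfi dfa fqay vgy zav iniy
Hunk 3: at line 3 remove [vgy] add [mbht,ifw] -> 7 lines: aqfi dfa fqay mbht ifw zav iniy
Hunk 4: at line 1 remove [fqay,mbht,ifw] add [akotn,myur] -> 6 lines: aqfi dfa akotn myur zav iniy
Final line 6: iniy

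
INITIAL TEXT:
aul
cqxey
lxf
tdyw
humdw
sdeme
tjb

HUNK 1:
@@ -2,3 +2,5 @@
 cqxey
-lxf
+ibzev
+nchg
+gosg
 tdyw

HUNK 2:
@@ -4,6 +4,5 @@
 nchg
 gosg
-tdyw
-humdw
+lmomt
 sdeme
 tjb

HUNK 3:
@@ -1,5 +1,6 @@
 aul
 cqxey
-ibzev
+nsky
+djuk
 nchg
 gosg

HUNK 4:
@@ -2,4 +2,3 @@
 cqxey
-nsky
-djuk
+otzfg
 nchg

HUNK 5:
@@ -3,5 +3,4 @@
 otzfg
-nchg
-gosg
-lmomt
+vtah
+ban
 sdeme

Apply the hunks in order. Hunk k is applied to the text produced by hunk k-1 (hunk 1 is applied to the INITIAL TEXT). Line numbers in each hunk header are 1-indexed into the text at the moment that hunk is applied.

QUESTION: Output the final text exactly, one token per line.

Hunk 1: at line 2 remove [lxf] add [ibzev,nchg,gosg] -> 9 lines: aul cqxey ibzev nchg gosg tdyw humdw sdeme tjb
Hunk 2: at line 4 remove [tdyw,humdw] add [lmomt] -> 8 lines: aul cqxey ibzev nchg gosg lmomt sdeme tjb
Hunk 3: at line 1 remove [ibzev] add [nsky,djuk] -> 9 lines: aul cqxey nsky djuk nchg gosg lmomt sdeme tjb
Hunk 4: at line 2 remove [nsky,djuk] add [otzfg] -> 8 lines: aul cqxey otzfg nchg gosg lmomt sdeme tjb
Hunk 5: at line 3 remove [nchg,gosg,lmomt] add [vtah,ban] -> 7 lines: aul cqxey otzfg vtah ban sdeme tjb

Answer: aul
cqxey
otzfg
vtah
ban
sdeme
tjb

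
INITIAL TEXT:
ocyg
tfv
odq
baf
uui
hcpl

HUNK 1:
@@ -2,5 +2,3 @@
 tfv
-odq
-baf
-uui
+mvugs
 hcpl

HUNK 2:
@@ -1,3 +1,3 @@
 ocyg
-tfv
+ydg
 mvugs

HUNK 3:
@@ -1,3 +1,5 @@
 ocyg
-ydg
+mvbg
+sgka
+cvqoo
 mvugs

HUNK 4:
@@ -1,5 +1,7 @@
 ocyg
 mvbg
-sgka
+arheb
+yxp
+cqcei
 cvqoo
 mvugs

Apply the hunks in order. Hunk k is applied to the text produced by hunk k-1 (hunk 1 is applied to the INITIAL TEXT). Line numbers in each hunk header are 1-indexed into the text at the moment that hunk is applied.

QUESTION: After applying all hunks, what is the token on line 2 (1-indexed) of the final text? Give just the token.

Hunk 1: at line 2 remove [odq,baf,uui] add [mvugs] -> 4 lines: ocyg tfv mvugs hcpl
Hunk 2: at line 1 remove [tfv] add [ydg] -> 4 lines: ocyg ydg mvugs hcpl
Hunk 3: at line 1 remove [ydg] add [mvbg,sgka,cvqoo] -> 6 lines: ocyg mvbg sgka cvqoo mvugs hcpl
Hunk 4: at line 1 remove [sgka] add [arheb,yxp,cqcei] -> 8 lines: ocyg mvbg arheb yxp cqcei cvqoo mvugs hcpl
Final line 2: mvbg

Answer: mvbg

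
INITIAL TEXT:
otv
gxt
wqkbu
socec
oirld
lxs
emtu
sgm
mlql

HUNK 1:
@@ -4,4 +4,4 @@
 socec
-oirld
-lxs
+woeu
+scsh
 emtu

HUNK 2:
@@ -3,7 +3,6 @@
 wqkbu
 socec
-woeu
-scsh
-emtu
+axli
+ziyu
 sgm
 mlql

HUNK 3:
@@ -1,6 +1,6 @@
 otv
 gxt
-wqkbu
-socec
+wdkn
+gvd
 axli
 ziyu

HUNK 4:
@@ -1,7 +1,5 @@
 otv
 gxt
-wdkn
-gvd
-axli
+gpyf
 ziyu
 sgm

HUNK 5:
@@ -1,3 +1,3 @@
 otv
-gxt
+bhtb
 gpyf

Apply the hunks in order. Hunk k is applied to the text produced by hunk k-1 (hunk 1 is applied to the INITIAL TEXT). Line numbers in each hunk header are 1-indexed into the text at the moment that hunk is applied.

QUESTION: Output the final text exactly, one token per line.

Hunk 1: at line 4 remove [oirld,lxs] add [woeu,scsh] -> 9 lines: otv gxt wqkbu socec woeu scsh emtu sgm mlql
Hunk 2: at line 3 remove [woeu,scsh,emtu] add [axli,ziyu] -> 8 lines: otv gxt wqkbu socec axli ziyu sgm mlql
Hunk 3: at line 1 remove [wqkbu,socec] add [wdkn,gvd] -> 8 lines: otv gxt wdkn gvd axli ziyu sgm mlql
Hunk 4: at line 1 remove [wdkn,gvd,axli] add [gpyf] -> 6 lines: otv gxt gpyf ziyu sgm mlql
Hunk 5: at line 1 remove [gxt] add [bhtb] -> 6 lines: otv bhtb gpyf ziyu sgm mlql

Answer: otv
bhtb
gpyf
ziyu
sgm
mlql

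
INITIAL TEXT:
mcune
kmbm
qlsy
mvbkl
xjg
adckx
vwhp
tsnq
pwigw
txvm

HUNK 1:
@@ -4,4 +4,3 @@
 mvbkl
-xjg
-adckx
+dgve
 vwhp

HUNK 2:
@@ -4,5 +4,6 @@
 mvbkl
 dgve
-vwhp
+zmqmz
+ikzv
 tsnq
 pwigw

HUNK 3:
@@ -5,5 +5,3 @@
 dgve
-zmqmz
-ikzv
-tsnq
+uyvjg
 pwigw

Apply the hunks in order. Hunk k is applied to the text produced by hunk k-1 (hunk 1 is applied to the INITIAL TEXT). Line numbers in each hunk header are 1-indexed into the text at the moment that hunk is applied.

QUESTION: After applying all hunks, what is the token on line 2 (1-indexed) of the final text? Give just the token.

Hunk 1: at line 4 remove [xjg,adckx] add [dgve] -> 9 lines: mcune kmbm qlsy mvbkl dgve vwhp tsnq pwigw txvm
Hunk 2: at line 4 remove [vwhp] add [zmqmz,ikzv] -> 10 lines: mcune kmbm qlsy mvbkl dgve zmqmz ikzv tsnq pwigw txvm
Hunk 3: at line 5 remove [zmqmz,ikzv,tsnq] add [uyvjg] -> 8 lines: mcune kmbm qlsy mvbkl dgve uyvjg pwigw txvm
Final line 2: kmbm

Answer: kmbm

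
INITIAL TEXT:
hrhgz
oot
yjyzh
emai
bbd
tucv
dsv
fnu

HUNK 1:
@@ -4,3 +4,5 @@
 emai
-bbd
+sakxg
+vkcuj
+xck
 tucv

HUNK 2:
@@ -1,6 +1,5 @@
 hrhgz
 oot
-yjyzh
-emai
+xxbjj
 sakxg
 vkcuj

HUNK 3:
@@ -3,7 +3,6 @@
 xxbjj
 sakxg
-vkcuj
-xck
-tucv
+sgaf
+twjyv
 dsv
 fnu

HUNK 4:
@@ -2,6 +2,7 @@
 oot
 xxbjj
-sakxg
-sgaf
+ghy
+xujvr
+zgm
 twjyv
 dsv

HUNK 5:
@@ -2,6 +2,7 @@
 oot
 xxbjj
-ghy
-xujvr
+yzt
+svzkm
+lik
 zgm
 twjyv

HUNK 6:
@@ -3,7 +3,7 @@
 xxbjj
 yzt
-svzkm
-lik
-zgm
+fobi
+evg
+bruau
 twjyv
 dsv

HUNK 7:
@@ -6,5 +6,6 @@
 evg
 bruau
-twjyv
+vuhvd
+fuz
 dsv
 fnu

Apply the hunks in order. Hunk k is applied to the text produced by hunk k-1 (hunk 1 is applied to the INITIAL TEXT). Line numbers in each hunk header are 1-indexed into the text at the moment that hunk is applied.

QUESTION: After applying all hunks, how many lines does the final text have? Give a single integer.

Hunk 1: at line 4 remove [bbd] add [sakxg,vkcuj,xck] -> 10 lines: hrhgz oot yjyzh emai sakxg vkcuj xck tucv dsv fnu
Hunk 2: at line 1 remove [yjyzh,emai] add [xxbjj] -> 9 lines: hrhgz oot xxbjj sakxg vkcuj xck tucv dsv fnu
Hunk 3: at line 3 remove [vkcuj,xck,tucv] add [sgaf,twjyv] -> 8 lines: hrhgz oot xxbjj sakxg sgaf twjyv dsv fnu
Hunk 4: at line 2 remove [sakxg,sgaf] add [ghy,xujvr,zgm] -> 9 lines: hrhgz oot xxbjj ghy xujvr zgm twjyv dsv fnu
Hunk 5: at line 2 remove [ghy,xujvr] add [yzt,svzkm,lik] -> 10 lines: hrhgz oot xxbjj yzt svzkm lik zgm twjyv dsv fnu
Hunk 6: at line 3 remove [svzkm,lik,zgm] add [fobi,evg,bruau] -> 10 lines: hrhgz oot xxbjj yzt fobi evg bruau twjyv dsv fnu
Hunk 7: at line 6 remove [twjyv] add [vuhvd,fuz] -> 11 lines: hrhgz oot xxbjj yzt fobi evg bruau vuhvd fuz dsv fnu
Final line count: 11

Answer: 11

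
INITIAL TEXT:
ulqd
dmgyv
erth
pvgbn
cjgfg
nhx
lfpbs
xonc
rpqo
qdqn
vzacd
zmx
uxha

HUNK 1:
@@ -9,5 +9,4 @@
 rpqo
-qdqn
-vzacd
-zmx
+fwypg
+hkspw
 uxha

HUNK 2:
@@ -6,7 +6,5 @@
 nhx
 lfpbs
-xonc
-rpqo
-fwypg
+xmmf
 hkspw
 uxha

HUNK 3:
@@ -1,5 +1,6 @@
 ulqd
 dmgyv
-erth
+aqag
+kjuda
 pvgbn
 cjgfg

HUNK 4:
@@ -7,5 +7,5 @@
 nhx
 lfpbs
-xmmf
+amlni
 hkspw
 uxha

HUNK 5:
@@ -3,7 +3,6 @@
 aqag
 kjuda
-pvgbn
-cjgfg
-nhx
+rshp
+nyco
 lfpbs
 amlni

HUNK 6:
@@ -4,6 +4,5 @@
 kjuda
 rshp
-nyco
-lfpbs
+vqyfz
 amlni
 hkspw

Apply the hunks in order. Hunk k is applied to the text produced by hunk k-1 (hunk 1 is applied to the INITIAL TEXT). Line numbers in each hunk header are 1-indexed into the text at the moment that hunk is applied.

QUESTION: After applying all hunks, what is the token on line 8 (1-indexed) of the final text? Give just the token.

Hunk 1: at line 9 remove [qdqn,vzacd,zmx] add [fwypg,hkspw] -> 12 lines: ulqd dmgyv erth pvgbn cjgfg nhx lfpbs xonc rpqo fwypg hkspw uxha
Hunk 2: at line 6 remove [xonc,rpqo,fwypg] add [xmmf] -> 10 lines: ulqd dmgyv erth pvgbn cjgfg nhx lfpbs xmmf hkspw uxha
Hunk 3: at line 1 remove [erth] add [aqag,kjuda] -> 11 lines: ulqd dmgyv aqag kjuda pvgbn cjgfg nhx lfpbs xmmf hkspw uxha
Hunk 4: at line 7 remove [xmmf] add [amlni] -> 11 lines: ulqd dmgyv aqag kjuda pvgbn cjgfg nhx lfpbs amlni hkspw uxha
Hunk 5: at line 3 remove [pvgbn,cjgfg,nhx] add [rshp,nyco] -> 10 lines: ulqd dmgyv aqag kjuda rshp nyco lfpbs amlni hkspw uxha
Hunk 6: at line 4 remove [nyco,lfpbs] add [vqyfz] -> 9 lines: ulqd dmgyv aqag kjuda rshp vqyfz amlni hkspw uxha
Final line 8: hkspw

Answer: hkspw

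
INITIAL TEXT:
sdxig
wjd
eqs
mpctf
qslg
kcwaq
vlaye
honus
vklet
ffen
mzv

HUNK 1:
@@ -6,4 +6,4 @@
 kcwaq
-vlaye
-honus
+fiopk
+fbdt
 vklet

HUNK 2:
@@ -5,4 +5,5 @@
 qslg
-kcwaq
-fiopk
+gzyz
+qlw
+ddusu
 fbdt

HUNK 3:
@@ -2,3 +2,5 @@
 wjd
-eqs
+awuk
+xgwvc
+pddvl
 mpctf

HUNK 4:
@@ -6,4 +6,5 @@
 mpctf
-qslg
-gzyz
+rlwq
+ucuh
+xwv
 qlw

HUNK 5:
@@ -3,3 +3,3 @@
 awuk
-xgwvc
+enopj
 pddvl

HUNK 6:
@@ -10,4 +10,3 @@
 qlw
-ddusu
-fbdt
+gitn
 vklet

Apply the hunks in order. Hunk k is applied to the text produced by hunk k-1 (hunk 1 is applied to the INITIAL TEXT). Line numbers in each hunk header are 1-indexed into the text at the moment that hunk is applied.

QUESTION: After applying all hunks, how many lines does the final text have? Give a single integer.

Answer: 14

Derivation:
Hunk 1: at line 6 remove [vlaye,honus] add [fiopk,fbdt] -> 11 lines: sdxig wjd eqs mpctf qslg kcwaq fiopk fbdt vklet ffen mzv
Hunk 2: at line 5 remove [kcwaq,fiopk] add [gzyz,qlw,ddusu] -> 12 lines: sdxig wjd eqs mpctf qslg gzyz qlw ddusu fbdt vklet ffen mzv
Hunk 3: at line 2 remove [eqs] add [awuk,xgwvc,pddvl] -> 14 lines: sdxig wjd awuk xgwvc pddvl mpctf qslg gzyz qlw ddusu fbdt vklet ffen mzv
Hunk 4: at line 6 remove [qslg,gzyz] add [rlwq,ucuh,xwv] -> 15 lines: sdxig wjd awuk xgwvc pddvl mpctf rlwq ucuh xwv qlw ddusu fbdt vklet ffen mzv
Hunk 5: at line 3 remove [xgwvc] add [enopj] -> 15 lines: sdxig wjd awuk enopj pddvl mpctf rlwq ucuh xwv qlw ddusu fbdt vklet ffen mzv
Hunk 6: at line 10 remove [ddusu,fbdt] add [gitn] -> 14 lines: sdxig wjd awuk enopj pddvl mpctf rlwq ucuh xwv qlw gitn vklet ffen mzv
Final line count: 14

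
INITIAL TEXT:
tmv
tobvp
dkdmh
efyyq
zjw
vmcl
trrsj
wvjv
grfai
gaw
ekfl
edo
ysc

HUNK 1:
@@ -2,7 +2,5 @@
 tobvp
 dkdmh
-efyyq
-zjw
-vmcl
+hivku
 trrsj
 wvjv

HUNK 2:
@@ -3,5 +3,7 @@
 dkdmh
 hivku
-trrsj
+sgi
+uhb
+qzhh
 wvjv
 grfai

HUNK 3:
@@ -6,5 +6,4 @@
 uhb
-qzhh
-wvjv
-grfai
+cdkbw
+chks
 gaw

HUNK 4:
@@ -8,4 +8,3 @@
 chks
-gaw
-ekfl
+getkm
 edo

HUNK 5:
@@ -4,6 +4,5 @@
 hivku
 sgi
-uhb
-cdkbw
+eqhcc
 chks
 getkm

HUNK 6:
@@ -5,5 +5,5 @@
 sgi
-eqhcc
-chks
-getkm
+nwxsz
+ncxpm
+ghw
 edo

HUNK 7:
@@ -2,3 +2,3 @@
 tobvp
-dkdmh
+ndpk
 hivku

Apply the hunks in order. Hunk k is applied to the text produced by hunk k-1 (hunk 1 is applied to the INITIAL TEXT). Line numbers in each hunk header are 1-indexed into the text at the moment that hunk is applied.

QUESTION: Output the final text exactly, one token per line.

Answer: tmv
tobvp
ndpk
hivku
sgi
nwxsz
ncxpm
ghw
edo
ysc

Derivation:
Hunk 1: at line 2 remove [efyyq,zjw,vmcl] add [hivku] -> 11 lines: tmv tobvp dkdmh hivku trrsj wvjv grfai gaw ekfl edo ysc
Hunk 2: at line 3 remove [trrsj] add [sgi,uhb,qzhh] -> 13 lines: tmv tobvp dkdmh hivku sgi uhb qzhh wvjv grfai gaw ekfl edo ysc
Hunk 3: at line 6 remove [qzhh,wvjv,grfai] add [cdkbw,chks] -> 12 lines: tmv tobvp dkdmh hivku sgi uhb cdkbw chks gaw ekfl edo ysc
Hunk 4: at line 8 remove [gaw,ekfl] add [getkm] -> 11 lines: tmv tobvp dkdmh hivku sgi uhb cdkbw chks getkm edo ysc
Hunk 5: at line 4 remove [uhb,cdkbw] add [eqhcc] -> 10 lines: tmv tobvp dkdmh hivku sgi eqhcc chks getkm edo ysc
Hunk 6: at line 5 remove [eqhcc,chks,getkm] add [nwxsz,ncxpm,ghw] -> 10 lines: tmv tobvp dkdmh hivku sgi nwxsz ncxpm ghw edo ysc
Hunk 7: at line 2 remove [dkdmh] add [ndpk] -> 10 lines: tmv tobvp ndpk hivku sgi nwxsz ncxpm ghw edo ysc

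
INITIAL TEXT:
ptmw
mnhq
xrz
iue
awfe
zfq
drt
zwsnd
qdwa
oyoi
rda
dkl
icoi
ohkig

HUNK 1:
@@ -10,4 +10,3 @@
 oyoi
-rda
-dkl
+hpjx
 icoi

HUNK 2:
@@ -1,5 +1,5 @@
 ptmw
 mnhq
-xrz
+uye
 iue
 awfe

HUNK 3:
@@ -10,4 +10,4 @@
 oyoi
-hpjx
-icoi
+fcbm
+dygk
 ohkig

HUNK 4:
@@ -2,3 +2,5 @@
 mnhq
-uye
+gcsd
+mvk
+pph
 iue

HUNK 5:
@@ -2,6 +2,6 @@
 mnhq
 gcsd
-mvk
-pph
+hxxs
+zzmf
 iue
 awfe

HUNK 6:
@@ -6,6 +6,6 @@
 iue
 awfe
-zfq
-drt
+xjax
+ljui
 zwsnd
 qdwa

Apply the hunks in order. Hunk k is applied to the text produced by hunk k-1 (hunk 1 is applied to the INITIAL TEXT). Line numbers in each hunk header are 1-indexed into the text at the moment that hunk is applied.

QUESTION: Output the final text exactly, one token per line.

Answer: ptmw
mnhq
gcsd
hxxs
zzmf
iue
awfe
xjax
ljui
zwsnd
qdwa
oyoi
fcbm
dygk
ohkig

Derivation:
Hunk 1: at line 10 remove [rda,dkl] add [hpjx] -> 13 lines: ptmw mnhq xrz iue awfe zfq drt zwsnd qdwa oyoi hpjx icoi ohkig
Hunk 2: at line 1 remove [xrz] add [uye] -> 13 lines: ptmw mnhq uye iue awfe zfq drt zwsnd qdwa oyoi hpjx icoi ohkig
Hunk 3: at line 10 remove [hpjx,icoi] add [fcbm,dygk] -> 13 lines: ptmw mnhq uye iue awfe zfq drt zwsnd qdwa oyoi fcbm dygk ohkig
Hunk 4: at line 2 remove [uye] add [gcsd,mvk,pph] -> 15 lines: ptmw mnhq gcsd mvk pph iue awfe zfq drt zwsnd qdwa oyoi fcbm dygk ohkig
Hunk 5: at line 2 remove [mvk,pph] add [hxxs,zzmf] -> 15 lines: ptmw mnhq gcsd hxxs zzmf iue awfe zfq drt zwsnd qdwa oyoi fcbm dygk ohkig
Hunk 6: at line 6 remove [zfq,drt] add [xjax,ljui] -> 15 lines: ptmw mnhq gcsd hxxs zzmf iue awfe xjax ljui zwsnd qdwa oyoi fcbm dygk ohkig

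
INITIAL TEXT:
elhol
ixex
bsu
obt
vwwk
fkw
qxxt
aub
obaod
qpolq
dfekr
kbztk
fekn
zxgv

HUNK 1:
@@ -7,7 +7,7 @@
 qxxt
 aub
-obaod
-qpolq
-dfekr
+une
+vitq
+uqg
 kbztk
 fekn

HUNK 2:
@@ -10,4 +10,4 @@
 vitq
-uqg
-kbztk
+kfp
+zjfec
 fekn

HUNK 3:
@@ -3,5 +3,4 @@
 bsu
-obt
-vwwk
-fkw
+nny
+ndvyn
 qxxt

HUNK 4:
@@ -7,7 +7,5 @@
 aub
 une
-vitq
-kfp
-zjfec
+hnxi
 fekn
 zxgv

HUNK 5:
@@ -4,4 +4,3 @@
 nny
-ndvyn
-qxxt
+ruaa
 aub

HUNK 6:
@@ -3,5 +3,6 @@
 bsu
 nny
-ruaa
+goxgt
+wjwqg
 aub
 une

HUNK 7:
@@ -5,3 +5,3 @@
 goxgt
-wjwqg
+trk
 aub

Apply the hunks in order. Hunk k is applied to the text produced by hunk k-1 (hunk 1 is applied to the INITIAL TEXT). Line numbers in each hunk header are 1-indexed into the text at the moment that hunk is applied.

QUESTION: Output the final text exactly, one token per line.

Hunk 1: at line 7 remove [obaod,qpolq,dfekr] add [une,vitq,uqg] -> 14 lines: elhol ixex bsu obt vwwk fkw qxxt aub une vitq uqg kbztk fekn zxgv
Hunk 2: at line 10 remove [uqg,kbztk] add [kfp,zjfec] -> 14 lines: elhol ixex bsu obt vwwk fkw qxxt aub une vitq kfp zjfec fekn zxgv
Hunk 3: at line 3 remove [obt,vwwk,fkw] add [nny,ndvyn] -> 13 lines: elhol ixex bsu nny ndvyn qxxt aub une vitq kfp zjfec fekn zxgv
Hunk 4: at line 7 remove [vitq,kfp,zjfec] add [hnxi] -> 11 lines: elhol ixex bsu nny ndvyn qxxt aub une hnxi fekn zxgv
Hunk 5: at line 4 remove [ndvyn,qxxt] add [ruaa] -> 10 lines: elhol ixex bsu nny ruaa aub une hnxi fekn zxgv
Hunk 6: at line 3 remove [ruaa] add [goxgt,wjwqg] -> 11 lines: elhol ixex bsu nny goxgt wjwqg aub une hnxi fekn zxgv
Hunk 7: at line 5 remove [wjwqg] add [trk] -> 11 lines: elhol ixex bsu nny goxgt trk aub une hnxi fekn zxgv

Answer: elhol
ixex
bsu
nny
goxgt
trk
aub
une
hnxi
fekn
zxgv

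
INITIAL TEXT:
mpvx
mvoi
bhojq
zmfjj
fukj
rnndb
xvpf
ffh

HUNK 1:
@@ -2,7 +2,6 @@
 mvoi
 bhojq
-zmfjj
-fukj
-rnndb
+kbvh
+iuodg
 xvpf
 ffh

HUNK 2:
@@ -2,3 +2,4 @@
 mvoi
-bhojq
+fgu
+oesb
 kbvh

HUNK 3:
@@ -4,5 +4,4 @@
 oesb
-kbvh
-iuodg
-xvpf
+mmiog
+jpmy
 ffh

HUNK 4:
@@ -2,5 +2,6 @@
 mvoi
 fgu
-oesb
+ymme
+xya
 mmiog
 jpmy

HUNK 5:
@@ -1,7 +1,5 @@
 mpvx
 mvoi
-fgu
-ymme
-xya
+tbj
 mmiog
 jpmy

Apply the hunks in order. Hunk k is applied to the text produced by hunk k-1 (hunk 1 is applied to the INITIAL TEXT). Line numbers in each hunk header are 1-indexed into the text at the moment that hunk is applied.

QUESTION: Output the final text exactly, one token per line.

Hunk 1: at line 2 remove [zmfjj,fukj,rnndb] add [kbvh,iuodg] -> 7 lines: mpvx mvoi bhojq kbvh iuodg xvpf ffh
Hunk 2: at line 2 remove [bhojq] add [fgu,oesb] -> 8 lines: mpvx mvoi fgu oesb kbvh iuodg xvpf ffh
Hunk 3: at line 4 remove [kbvh,iuodg,xvpf] add [mmiog,jpmy] -> 7 lines: mpvx mvoi fgu oesb mmiog jpmy ffh
Hunk 4: at line 2 remove [oesb] add [ymme,xya] -> 8 lines: mpvx mvoi fgu ymme xya mmiog jpmy ffh
Hunk 5: at line 1 remove [fgu,ymme,xya] add [tbj] -> 6 lines: mpvx mvoi tbj mmiog jpmy ffh

Answer: mpvx
mvoi
tbj
mmiog
jpmy
ffh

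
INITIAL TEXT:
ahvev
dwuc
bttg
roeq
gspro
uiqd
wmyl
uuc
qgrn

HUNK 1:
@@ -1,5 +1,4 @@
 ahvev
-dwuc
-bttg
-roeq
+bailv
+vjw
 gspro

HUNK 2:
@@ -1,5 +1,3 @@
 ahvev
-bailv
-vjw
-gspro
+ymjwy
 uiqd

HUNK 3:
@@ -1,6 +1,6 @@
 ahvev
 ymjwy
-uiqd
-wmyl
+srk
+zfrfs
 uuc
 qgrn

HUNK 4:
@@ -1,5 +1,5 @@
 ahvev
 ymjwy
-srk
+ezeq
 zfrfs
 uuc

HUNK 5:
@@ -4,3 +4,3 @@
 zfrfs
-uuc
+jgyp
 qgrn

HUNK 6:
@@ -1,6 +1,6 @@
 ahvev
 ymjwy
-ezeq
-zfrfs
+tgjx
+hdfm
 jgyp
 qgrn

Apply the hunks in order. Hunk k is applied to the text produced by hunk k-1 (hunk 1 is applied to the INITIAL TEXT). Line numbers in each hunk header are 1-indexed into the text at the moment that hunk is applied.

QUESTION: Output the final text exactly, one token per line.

Hunk 1: at line 1 remove [dwuc,bttg,roeq] add [bailv,vjw] -> 8 lines: ahvev bailv vjw gspro uiqd wmyl uuc qgrn
Hunk 2: at line 1 remove [bailv,vjw,gspro] add [ymjwy] -> 6 lines: ahvev ymjwy uiqd wmyl uuc qgrn
Hunk 3: at line 1 remove [uiqd,wmyl] add [srk,zfrfs] -> 6 lines: ahvev ymjwy srk zfrfs uuc qgrn
Hunk 4: at line 1 remove [srk] add [ezeq] -> 6 lines: ahvev ymjwy ezeq zfrfs uuc qgrn
Hunk 5: at line 4 remove [uuc] add [jgyp] -> 6 lines: ahvev ymjwy ezeq zfrfs jgyp qgrn
Hunk 6: at line 1 remove [ezeq,zfrfs] add [tgjx,hdfm] -> 6 lines: ahvev ymjwy tgjx hdfm jgyp qgrn

Answer: ahvev
ymjwy
tgjx
hdfm
jgyp
qgrn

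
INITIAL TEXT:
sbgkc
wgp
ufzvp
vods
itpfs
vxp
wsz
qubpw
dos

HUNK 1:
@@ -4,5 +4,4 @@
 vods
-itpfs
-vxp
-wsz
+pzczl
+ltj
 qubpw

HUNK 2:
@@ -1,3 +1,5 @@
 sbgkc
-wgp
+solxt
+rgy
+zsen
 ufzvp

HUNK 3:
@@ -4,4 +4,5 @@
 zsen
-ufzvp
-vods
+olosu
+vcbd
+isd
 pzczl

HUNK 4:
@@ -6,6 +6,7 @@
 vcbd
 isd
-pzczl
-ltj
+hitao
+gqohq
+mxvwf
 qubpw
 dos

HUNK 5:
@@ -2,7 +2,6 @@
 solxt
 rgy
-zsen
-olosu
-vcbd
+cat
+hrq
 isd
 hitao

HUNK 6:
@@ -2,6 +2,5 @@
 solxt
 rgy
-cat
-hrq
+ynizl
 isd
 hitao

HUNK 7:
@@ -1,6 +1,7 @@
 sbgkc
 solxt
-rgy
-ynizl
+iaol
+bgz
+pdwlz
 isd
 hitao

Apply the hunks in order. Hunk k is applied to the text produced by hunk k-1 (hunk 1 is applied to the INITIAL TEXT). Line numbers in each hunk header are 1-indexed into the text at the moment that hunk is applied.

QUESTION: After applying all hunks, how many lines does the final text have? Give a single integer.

Answer: 11

Derivation:
Hunk 1: at line 4 remove [itpfs,vxp,wsz] add [pzczl,ltj] -> 8 lines: sbgkc wgp ufzvp vods pzczl ltj qubpw dos
Hunk 2: at line 1 remove [wgp] add [solxt,rgy,zsen] -> 10 lines: sbgkc solxt rgy zsen ufzvp vods pzczl ltj qubpw dos
Hunk 3: at line 4 remove [ufzvp,vods] add [olosu,vcbd,isd] -> 11 lines: sbgkc solxt rgy zsen olosu vcbd isd pzczl ltj qubpw dos
Hunk 4: at line 6 remove [pzczl,ltj] add [hitao,gqohq,mxvwf] -> 12 lines: sbgkc solxt rgy zsen olosu vcbd isd hitao gqohq mxvwf qubpw dos
Hunk 5: at line 2 remove [zsen,olosu,vcbd] add [cat,hrq] -> 11 lines: sbgkc solxt rgy cat hrq isd hitao gqohq mxvwf qubpw dos
Hunk 6: at line 2 remove [cat,hrq] add [ynizl] -> 10 lines: sbgkc solxt rgy ynizl isd hitao gqohq mxvwf qubpw dos
Hunk 7: at line 1 remove [rgy,ynizl] add [iaol,bgz,pdwlz] -> 11 lines: sbgkc solxt iaol bgz pdwlz isd hitao gqohq mxvwf qubpw dos
Final line count: 11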